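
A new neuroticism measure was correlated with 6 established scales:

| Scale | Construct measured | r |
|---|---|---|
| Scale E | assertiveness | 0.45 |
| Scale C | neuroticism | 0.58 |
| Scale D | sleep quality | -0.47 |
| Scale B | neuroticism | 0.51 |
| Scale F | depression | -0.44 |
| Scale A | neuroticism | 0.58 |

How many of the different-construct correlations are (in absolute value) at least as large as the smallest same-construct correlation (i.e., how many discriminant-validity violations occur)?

Convergent (same construct = neuroticism): Scale C, Scale B, Scale A.
Smallest convergent = 0.51. Discriminant |r|: 0.45, 0.47, 0.44; count ≥ 0.51 → 0.

0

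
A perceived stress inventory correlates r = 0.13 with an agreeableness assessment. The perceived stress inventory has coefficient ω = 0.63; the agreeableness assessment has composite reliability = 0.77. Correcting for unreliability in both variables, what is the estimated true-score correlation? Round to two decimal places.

0.19

r_true = r_obs / √(r_xx · r_yy) = 0.13 / √(0.63 × 0.77) = 0.13 / √0.4851 = 0.13 / 0.6965 ≈ 0.19.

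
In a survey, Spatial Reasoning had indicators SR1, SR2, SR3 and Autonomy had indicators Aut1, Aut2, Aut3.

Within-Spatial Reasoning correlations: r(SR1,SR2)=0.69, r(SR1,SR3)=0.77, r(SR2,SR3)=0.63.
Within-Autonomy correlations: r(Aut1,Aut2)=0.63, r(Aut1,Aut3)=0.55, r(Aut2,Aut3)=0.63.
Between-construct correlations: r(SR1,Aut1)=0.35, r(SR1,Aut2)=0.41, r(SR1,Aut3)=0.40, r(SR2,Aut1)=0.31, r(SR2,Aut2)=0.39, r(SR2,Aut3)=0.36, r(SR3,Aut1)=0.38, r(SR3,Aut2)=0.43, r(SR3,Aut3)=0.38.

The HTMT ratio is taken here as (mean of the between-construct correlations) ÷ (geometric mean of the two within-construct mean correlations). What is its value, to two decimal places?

0.58

Mean between = 3.41/9 = 0.3789.
Mean within-SR = 2.09/3 = 0.6967; mean within-Aut = 1.81/3 = 0.6033.
Geometric mean = √(0.6967 × 0.6033) = 0.6483.
HTMT = 0.3789 / 0.6483 = 0.58.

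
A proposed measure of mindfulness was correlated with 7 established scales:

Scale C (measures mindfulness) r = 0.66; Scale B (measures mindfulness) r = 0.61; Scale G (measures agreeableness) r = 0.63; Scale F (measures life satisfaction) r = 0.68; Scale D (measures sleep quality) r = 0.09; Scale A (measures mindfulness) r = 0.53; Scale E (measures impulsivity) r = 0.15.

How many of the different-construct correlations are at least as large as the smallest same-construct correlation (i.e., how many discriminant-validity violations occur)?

Convergent (same construct = mindfulness): Scale C, Scale B, Scale A.
Smallest convergent = 0.53. Discriminant values: 0.63, 0.68, 0.09, 0.15; count ≥ 0.53 → 2.

2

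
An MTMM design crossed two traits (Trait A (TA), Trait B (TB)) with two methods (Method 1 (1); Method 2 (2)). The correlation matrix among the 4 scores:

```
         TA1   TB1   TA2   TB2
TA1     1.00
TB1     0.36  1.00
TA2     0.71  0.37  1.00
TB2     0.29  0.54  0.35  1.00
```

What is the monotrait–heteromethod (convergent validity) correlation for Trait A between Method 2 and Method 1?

0.71

Same trait (TA), different methods: r(TA2, TA1) = 0.71.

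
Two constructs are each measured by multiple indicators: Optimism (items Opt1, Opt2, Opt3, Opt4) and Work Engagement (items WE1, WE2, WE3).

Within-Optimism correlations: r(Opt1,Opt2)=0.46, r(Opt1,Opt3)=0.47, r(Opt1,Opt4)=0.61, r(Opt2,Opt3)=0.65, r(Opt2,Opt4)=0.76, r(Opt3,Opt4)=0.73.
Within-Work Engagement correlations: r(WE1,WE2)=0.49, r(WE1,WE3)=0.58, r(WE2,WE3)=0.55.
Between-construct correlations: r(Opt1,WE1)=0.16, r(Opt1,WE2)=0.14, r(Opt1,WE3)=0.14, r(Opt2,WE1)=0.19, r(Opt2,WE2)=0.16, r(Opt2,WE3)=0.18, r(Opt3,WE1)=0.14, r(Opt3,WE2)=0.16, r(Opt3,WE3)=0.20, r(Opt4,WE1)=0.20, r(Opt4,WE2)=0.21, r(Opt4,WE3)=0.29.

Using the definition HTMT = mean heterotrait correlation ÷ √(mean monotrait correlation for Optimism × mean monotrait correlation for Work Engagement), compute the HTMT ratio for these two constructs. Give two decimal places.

0.31

Between-construct mean = 2.17/12 = 0.1808.
Mean within-Opt = 3.68/6 = 0.6133; mean within-WE = 1.62/3 = 0.5400.
Geometric mean = √(0.6133 × 0.5400) = 0.5755.
HTMT = 0.1808 / 0.5755 = 0.31.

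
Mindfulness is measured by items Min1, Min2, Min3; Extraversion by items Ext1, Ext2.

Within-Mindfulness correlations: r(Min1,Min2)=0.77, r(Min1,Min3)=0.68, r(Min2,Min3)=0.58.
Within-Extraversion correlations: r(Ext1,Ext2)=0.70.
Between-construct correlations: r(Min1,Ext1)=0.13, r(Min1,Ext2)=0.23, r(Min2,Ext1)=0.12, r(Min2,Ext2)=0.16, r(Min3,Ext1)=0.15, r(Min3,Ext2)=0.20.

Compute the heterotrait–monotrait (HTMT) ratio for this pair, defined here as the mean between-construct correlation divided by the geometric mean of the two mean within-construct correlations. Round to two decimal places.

0.24

Between-construct mean = 0.99/6 = 0.1650.
Mean within-Min = 2.03/3 = 0.6767; mean within-Ext = 0.70/1 = 0.7000.
Geometric mean = √(0.6767 × 0.7000) = 0.6883.
HTMT = 0.1650 / 0.6883 = 0.24.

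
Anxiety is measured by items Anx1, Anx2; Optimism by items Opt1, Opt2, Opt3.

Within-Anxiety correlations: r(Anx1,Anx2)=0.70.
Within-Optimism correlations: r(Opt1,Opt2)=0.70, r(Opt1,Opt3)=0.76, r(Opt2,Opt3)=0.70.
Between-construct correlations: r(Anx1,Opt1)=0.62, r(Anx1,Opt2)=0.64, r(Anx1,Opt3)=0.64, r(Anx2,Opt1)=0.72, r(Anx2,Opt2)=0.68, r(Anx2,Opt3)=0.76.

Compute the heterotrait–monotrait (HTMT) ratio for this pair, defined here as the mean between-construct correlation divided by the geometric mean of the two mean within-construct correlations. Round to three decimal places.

0.953

Between-construct mean = 4.06/6 = 0.6767.
Mean within-Anx = 0.70/1 = 0.7000; mean within-Opt = 2.16/3 = 0.7200.
Geometric mean = √(0.7000 × 0.7200) = 0.7099.
HTMT = 0.6767 / 0.7099 = 0.953.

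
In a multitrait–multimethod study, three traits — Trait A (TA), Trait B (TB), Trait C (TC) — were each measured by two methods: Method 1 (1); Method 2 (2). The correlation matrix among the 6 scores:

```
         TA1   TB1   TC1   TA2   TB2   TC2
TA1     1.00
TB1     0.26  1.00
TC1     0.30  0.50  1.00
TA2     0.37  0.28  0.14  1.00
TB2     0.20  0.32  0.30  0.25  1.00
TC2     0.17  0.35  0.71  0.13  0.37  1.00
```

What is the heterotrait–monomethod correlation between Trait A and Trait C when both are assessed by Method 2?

0.13

Different traits, same method: r(TA2, TC2) = 0.13.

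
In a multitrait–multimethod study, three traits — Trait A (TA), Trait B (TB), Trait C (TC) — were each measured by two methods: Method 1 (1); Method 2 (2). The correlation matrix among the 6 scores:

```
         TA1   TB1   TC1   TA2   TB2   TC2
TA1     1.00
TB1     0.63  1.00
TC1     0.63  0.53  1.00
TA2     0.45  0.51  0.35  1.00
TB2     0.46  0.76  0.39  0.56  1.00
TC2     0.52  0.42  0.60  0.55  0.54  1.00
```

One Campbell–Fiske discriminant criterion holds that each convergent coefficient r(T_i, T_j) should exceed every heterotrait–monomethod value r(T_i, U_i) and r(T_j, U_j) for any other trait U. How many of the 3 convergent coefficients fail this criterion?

2

Checking each validity diagonal entry against its comparison values:
TA (methods 1·2): 0.45 vs {0.63, 0.56, 0.63, 0.55} → fail.
TB (methods 1·2): 0.76 vs {0.63, 0.56, 0.53, 0.54} → pass.
TC (methods 1·2): 0.60 vs {0.63, 0.55, 0.53, 0.54} → fail.
2 of 3 fail.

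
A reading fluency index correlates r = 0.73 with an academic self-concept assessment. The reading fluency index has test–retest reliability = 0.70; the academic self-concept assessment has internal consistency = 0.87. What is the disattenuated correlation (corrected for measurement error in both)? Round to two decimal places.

0.94

r_true = r_obs / √(r_xx · r_yy) = 0.73 / √(0.70 × 0.87) = 0.73 / √0.6090 = 0.73 / 0.7804 ≈ 0.94.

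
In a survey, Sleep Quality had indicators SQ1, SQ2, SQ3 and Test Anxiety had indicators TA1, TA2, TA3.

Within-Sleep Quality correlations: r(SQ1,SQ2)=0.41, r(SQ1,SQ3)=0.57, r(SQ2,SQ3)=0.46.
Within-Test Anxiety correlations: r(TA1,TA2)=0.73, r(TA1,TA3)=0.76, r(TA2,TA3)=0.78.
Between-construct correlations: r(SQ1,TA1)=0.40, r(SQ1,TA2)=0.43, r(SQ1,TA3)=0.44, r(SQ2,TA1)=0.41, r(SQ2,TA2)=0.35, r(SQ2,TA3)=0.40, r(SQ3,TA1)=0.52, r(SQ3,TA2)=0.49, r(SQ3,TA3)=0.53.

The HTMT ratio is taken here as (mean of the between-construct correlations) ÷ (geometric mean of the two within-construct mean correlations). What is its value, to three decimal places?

0.732

Mean between = 3.97/9 = 0.4411.
Mean within-SQ = 1.44/3 = 0.4800; mean within-TA = 2.27/3 = 0.7567.
Geometric mean = √(0.4800 × 0.7567) = 0.6027.
HTMT = 0.4411 / 0.6027 = 0.732.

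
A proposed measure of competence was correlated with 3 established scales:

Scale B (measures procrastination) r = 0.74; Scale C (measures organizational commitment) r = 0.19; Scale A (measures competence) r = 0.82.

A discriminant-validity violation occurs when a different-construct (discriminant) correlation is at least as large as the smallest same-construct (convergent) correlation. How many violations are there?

0

Convergent (same construct = competence): Scale A.
Smallest convergent = 0.82. Discriminant values: 0.74, 0.19; count ≥ 0.82 → 0.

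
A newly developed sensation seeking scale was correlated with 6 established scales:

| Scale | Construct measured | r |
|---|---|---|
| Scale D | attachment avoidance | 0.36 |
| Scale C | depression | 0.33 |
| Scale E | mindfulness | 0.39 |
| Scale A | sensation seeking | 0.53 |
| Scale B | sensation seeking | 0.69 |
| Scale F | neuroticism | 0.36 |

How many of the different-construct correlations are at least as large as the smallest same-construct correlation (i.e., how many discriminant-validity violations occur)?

0

Convergent (same construct = sensation seeking): Scale A, Scale B.
Smallest convergent = 0.53. Discriminant values: 0.36, 0.33, 0.39, 0.36; count ≥ 0.53 → 0.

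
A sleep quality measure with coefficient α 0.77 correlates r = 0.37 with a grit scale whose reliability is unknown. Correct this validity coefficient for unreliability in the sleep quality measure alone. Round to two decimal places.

0.42

Single correction: r_c = r_obs / √r_xx = 0.37 / √0.77 = 0.37 / 0.8775 ≈ 0.42.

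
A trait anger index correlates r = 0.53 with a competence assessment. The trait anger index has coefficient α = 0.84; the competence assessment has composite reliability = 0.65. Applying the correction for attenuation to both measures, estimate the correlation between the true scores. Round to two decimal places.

0.72

r_true = r_obs / √(r_xx · r_yy) = 0.53 / √(0.84 × 0.65) = 0.53 / √0.5460 = 0.53 / 0.7389 ≈ 0.72.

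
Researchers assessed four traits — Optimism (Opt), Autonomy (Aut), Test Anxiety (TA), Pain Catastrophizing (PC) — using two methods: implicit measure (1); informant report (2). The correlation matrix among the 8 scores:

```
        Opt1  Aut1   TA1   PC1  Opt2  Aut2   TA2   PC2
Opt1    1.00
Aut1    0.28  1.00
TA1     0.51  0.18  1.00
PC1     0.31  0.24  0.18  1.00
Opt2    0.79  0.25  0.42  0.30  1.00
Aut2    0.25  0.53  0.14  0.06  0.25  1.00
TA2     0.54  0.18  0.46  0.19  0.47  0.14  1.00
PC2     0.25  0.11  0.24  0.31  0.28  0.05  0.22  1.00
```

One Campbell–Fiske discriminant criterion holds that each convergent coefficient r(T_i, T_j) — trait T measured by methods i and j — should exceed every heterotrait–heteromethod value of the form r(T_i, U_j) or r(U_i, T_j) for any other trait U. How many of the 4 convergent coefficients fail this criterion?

Checking each validity diagonal entry against its comparison values:
Opt (methods 1·2): 0.79 vs {0.25, 0.25, 0.54, 0.42, 0.25, 0.30} → pass.
Aut (methods 1·2): 0.53 vs {0.25, 0.25, 0.18, 0.14, 0.11, 0.06} → pass.
TA (methods 1·2): 0.46 vs {0.42, 0.54, 0.14, 0.18, 0.24, 0.19} → fail.
PC (methods 1·2): 0.31 vs {0.30, 0.25, 0.06, 0.11, 0.19, 0.24} → pass.
1 of 4 fail.

1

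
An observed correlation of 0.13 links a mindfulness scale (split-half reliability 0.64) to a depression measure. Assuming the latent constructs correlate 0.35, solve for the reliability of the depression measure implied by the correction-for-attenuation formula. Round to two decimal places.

r_true = r_obs / √(r_xx · r_yy) ⇒ 0.35 = 0.13 / √(0.64 · r_yy).
√(0.64 · r_yy) = 0.13 / 0.35 = 0.3714; 0.64 · r_yy = 0.1379; r_yy = 0.1379 / 0.64 ≈ 0.22.

0.22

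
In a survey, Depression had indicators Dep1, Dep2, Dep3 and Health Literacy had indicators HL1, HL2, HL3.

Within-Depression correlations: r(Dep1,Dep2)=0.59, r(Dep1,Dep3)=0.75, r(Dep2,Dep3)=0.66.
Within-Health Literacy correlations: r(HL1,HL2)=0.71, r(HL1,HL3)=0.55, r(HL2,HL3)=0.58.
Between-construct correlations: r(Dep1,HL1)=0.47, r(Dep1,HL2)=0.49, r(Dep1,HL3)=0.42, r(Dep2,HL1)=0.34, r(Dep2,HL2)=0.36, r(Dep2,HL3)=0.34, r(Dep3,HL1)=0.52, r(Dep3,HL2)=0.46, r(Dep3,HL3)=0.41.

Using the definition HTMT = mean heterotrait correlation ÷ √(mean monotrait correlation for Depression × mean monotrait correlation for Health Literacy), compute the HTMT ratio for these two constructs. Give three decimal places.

Mean between = 3.81/9 = 0.4233.
Mean within-Dep = 2.00/3 = 0.6667; mean within-HL = 1.84/3 = 0.6133.
Geometric mean = √(0.6667 × 0.6133) = 0.6394.
HTMT = 0.4233 / 0.6394 = 0.662.

0.662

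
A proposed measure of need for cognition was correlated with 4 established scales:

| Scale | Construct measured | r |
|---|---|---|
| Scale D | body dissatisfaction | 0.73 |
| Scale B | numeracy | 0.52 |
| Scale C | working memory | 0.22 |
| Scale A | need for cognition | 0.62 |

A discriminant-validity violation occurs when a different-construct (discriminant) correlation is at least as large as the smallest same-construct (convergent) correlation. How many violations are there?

Convergent (same construct = need for cognition): Scale A.
Smallest convergent = 0.62. Discriminant values: 0.73, 0.52, 0.22; count ≥ 0.62 → 1.

1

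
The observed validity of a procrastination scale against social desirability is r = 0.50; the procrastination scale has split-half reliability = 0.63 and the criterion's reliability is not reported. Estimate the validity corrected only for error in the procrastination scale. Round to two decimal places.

0.63

Single correction: r_c = r_obs / √r_xx = 0.50 / √0.63 = 0.50 / 0.7937 ≈ 0.63.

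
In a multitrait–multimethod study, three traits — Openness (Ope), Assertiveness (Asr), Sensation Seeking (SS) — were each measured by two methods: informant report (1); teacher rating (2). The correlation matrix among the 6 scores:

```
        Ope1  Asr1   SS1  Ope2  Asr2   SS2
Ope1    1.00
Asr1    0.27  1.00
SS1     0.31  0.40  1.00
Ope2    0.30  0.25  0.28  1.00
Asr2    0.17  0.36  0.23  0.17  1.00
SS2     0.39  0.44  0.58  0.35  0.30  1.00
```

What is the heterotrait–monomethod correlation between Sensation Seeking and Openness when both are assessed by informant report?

0.31

Different traits, same method: r(SS1, Ope1) = 0.31.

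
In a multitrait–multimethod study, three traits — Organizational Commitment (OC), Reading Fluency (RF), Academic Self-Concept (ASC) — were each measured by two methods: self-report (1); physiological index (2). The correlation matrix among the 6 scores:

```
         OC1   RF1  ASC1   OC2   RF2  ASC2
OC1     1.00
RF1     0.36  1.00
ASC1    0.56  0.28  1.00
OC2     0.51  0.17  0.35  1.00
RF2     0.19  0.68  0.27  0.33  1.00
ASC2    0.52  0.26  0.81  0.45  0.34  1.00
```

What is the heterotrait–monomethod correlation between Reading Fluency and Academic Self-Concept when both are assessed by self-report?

0.28

Different traits, same method: r(RF1, ASC1) = 0.28.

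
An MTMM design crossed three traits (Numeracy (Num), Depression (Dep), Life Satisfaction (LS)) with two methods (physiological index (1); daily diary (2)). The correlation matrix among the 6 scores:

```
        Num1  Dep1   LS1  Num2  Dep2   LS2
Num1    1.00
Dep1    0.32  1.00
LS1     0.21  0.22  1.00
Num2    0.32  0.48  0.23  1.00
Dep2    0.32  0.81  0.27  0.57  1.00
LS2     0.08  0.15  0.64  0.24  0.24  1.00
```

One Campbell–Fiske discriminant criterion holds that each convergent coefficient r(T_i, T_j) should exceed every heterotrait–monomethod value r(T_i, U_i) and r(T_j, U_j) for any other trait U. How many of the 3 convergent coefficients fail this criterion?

1

Convergent coefficients and their comparison sets:
Num (methods 1·2): 0.32 vs {0.32, 0.57, 0.21, 0.24} → fail.
Dep (methods 1·2): 0.81 vs {0.32, 0.57, 0.22, 0.24} → pass.
LS (methods 1·2): 0.64 vs {0.21, 0.24, 0.22, 0.24} → pass.
1 of 3 fail.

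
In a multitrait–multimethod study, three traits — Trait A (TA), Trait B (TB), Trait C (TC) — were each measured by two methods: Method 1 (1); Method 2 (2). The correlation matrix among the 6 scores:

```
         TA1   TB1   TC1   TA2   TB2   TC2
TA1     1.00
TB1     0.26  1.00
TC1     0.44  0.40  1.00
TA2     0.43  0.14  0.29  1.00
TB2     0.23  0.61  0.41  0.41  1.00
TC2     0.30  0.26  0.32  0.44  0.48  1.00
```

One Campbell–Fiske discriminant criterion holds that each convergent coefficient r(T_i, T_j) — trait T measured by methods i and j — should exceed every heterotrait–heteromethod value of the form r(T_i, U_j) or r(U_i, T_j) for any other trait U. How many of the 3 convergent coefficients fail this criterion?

1

Each convergent coefficient versus the relevant comparison correlations:
TA (methods 1·2): 0.43 vs {0.23, 0.14, 0.30, 0.29} → pass.
TB (methods 1·2): 0.61 vs {0.14, 0.23, 0.26, 0.41} → pass.
TC (methods 1·2): 0.32 vs {0.29, 0.30, 0.41, 0.26} → fail.
1 of 3 fail.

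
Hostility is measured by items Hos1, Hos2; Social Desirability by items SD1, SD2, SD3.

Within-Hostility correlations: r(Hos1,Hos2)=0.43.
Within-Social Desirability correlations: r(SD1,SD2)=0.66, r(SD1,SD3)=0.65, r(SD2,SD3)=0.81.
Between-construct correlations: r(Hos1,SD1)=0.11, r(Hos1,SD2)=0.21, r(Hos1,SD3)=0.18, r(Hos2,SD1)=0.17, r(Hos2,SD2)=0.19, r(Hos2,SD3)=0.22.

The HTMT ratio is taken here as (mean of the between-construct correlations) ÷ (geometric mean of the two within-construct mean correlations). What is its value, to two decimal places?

Mean between = 1.08/6 = 0.1800.
Mean within-Hos = 0.43/1 = 0.4300; mean within-SD = 2.12/3 = 0.7067.
Geometric mean = √(0.4300 × 0.7067) = 0.5513.
HTMT = 0.1800 / 0.5513 = 0.33.

0.33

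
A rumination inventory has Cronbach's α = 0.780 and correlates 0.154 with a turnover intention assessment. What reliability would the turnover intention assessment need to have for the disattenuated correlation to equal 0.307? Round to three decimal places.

0.323

r_true = r_obs / √(r_xx · r_yy) ⇒ 0.307 = 0.154 / √(0.780 · r_yy).
√(0.780 · r_yy) = 0.154 / 0.307 = 0.5016; 0.780 · r_yy = 0.2516; r_yy = 0.2516 / 0.780 ≈ 0.323.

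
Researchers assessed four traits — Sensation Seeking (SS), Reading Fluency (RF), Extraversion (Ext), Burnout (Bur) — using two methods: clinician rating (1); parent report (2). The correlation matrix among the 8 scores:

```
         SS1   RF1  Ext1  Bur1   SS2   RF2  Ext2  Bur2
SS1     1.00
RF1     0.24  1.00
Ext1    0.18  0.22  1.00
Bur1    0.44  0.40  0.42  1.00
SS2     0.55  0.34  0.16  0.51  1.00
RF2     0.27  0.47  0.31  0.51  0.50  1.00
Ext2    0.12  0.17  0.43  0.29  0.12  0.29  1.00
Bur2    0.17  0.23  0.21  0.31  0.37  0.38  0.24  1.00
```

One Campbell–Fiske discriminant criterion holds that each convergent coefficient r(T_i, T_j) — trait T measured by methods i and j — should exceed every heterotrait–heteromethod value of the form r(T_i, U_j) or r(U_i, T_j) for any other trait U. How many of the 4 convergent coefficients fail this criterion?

2

Convergent coefficients and their comparison sets:
SS (methods 1·2): 0.55 vs {0.27, 0.34, 0.12, 0.16, 0.17, 0.51} → pass.
RF (methods 1·2): 0.47 vs {0.34, 0.27, 0.17, 0.31, 0.23, 0.51} → fail.
Ext (methods 1·2): 0.43 vs {0.16, 0.12, 0.31, 0.17, 0.21, 0.29} → pass.
Bur (methods 1·2): 0.31 vs {0.51, 0.17, 0.51, 0.23, 0.29, 0.21} → fail.
2 of 4 fail.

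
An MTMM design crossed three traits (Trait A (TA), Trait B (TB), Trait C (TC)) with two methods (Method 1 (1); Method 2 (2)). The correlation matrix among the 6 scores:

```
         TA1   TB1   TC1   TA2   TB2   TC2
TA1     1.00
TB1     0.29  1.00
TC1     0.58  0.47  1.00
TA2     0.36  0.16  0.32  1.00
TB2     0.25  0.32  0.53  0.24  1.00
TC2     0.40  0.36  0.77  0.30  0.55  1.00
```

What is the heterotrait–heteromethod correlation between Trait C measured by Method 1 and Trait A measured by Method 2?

0.32

Different traits and methods: r(TC1, TA2) = 0.32.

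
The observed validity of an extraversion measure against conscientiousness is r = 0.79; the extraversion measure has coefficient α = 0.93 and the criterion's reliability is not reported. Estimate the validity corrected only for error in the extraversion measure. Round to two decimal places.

Single correction: r_c = r_obs / √r_xx = 0.79 / √0.93 = 0.79 / 0.9644 ≈ 0.82.

0.82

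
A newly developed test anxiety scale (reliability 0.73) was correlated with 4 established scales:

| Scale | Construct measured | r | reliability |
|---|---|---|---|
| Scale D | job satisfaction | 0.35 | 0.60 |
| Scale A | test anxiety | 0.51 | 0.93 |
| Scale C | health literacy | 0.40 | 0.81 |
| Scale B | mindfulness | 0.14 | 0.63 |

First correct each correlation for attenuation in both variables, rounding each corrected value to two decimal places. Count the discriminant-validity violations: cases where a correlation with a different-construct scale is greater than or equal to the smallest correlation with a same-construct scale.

Disattenuated r (r / √(r_scale · r_new)):
  Scale D (disc): 0.35 / √(0.60·0.73) = 0.53
  Scale A (conv): 0.51 / √(0.93·0.73) = 0.62
  Scale C (disc): 0.40 / √(0.81·0.73) = 0.52
  Scale B (disc): 0.14 / √(0.63·0.73) = 0.21
Smallest convergent = 0.62. Discriminant values: 0.53, 0.52, 0.21; count ≥ 0.62 → 0.

0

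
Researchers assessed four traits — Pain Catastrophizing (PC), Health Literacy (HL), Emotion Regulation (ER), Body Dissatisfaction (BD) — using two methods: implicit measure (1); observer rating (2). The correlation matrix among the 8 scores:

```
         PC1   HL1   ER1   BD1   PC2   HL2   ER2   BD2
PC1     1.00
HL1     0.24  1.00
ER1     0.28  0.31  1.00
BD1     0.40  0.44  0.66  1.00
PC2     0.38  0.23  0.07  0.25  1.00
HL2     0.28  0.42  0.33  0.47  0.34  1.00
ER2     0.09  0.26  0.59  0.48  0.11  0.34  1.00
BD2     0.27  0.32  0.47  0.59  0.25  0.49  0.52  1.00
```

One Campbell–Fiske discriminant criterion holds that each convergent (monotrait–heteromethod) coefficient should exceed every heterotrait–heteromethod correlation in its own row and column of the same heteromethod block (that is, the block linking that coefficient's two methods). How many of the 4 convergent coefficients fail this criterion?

Checking each validity diagonal entry against its comparison values:
PC (methods 1·2): 0.38 vs {0.28, 0.23, 0.09, 0.07, 0.27, 0.25} → pass.
HL (methods 1·2): 0.42 vs {0.23, 0.28, 0.26, 0.33, 0.32, 0.47} → fail.
ER (methods 1·2): 0.59 vs {0.07, 0.09, 0.33, 0.26, 0.47, 0.48} → pass.
BD (methods 1·2): 0.59 vs {0.25, 0.27, 0.47, 0.32, 0.48, 0.47} → pass.
1 of 4 fail.

1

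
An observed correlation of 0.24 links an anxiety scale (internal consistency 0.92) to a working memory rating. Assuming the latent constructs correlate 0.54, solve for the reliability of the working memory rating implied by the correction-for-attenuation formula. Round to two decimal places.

0.21

r_true = r_obs / √(r_xx · r_yy) ⇒ 0.54 = 0.24 / √(0.92 · r_yy).
√(0.92 · r_yy) = 0.24 / 0.54 = 0.4444; 0.92 · r_yy = 0.1975; r_yy = 0.1975 / 0.92 ≈ 0.21.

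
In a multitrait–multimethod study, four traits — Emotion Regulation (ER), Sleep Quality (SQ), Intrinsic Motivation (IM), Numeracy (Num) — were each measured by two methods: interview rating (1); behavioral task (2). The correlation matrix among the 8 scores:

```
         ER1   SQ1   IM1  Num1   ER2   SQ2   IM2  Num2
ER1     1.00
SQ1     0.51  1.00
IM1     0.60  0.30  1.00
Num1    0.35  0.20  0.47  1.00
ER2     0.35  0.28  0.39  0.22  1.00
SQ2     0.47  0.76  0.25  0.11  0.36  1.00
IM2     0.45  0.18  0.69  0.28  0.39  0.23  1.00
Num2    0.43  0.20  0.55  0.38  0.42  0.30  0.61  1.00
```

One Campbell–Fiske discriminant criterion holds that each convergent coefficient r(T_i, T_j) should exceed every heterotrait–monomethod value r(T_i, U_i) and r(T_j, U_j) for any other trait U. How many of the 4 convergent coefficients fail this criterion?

2

Each convergent coefficient versus the relevant comparison correlations:
ER (methods 1·2): 0.35 vs {0.51, 0.36, 0.60, 0.39, 0.35, 0.42} → fail.
SQ (methods 1·2): 0.76 vs {0.51, 0.36, 0.30, 0.23, 0.20, 0.30} → pass.
IM (methods 1·2): 0.69 vs {0.60, 0.39, 0.30, 0.23, 0.47, 0.61} → pass.
Num (methods 1·2): 0.38 vs {0.35, 0.42, 0.20, 0.30, 0.47, 0.61} → fail.
2 of 4 fail.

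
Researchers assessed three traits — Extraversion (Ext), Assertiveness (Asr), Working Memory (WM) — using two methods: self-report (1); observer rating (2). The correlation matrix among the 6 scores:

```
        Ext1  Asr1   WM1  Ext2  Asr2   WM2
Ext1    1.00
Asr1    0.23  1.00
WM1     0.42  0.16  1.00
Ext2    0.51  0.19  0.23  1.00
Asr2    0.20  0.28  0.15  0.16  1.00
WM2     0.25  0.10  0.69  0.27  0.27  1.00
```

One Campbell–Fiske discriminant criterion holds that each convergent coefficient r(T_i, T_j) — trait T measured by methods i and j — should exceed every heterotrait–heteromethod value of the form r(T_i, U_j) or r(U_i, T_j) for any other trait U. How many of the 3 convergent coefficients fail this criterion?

0

Each convergent coefficient versus the relevant comparison correlations:
Ext (methods 1·2): 0.51 vs {0.20, 0.19, 0.25, 0.23} → pass.
Asr (methods 1·2): 0.28 vs {0.19, 0.20, 0.10, 0.15} → pass.
WM (methods 1·2): 0.69 vs {0.23, 0.25, 0.15, 0.10} → pass.
0 of 3 fail.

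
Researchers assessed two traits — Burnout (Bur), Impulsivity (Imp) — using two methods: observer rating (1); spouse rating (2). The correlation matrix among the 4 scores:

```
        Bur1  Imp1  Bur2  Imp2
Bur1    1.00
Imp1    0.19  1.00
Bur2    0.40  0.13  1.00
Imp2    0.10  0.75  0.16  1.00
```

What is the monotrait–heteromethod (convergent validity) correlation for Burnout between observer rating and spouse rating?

Same trait (Bur), different methods: r(Bur1, Bur2) = 0.40.

0.40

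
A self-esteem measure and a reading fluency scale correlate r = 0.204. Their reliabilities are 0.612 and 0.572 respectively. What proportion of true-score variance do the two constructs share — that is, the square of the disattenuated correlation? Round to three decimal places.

0.119

Disattenuated r = 0.204 / √(0.612 × 0.572) = 0.204 / 0.5917 = 0.3448.
Shared true-score variance = 0.3448² = 0.1189 ≈ 0.119.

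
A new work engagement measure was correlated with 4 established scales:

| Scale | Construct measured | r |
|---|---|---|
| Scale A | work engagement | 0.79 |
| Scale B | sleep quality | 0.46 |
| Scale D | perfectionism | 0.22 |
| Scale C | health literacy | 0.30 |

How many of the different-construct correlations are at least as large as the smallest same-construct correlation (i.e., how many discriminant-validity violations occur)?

0

Convergent (same construct = work engagement): Scale A.
Smallest convergent = 0.79. Discriminant values: 0.46, 0.22, 0.30; count ≥ 0.79 → 0.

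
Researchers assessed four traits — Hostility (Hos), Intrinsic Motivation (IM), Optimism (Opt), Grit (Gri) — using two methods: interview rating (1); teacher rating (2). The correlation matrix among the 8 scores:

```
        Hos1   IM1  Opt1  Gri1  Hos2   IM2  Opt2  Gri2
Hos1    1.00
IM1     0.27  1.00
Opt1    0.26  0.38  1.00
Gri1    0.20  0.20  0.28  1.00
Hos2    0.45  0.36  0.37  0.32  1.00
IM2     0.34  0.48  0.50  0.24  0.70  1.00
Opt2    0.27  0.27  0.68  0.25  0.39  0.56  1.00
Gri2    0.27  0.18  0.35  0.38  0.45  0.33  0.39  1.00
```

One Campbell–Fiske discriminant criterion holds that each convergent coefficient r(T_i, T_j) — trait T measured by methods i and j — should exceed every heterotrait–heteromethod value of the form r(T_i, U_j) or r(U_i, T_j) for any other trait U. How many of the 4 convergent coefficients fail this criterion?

1

Each convergent coefficient versus the relevant comparison correlations:
Hos (methods 1·2): 0.45 vs {0.34, 0.36, 0.27, 0.37, 0.27, 0.32} → pass.
IM (methods 1·2): 0.48 vs {0.36, 0.34, 0.27, 0.50, 0.18, 0.24} → fail.
Opt (methods 1·2): 0.68 vs {0.37, 0.27, 0.50, 0.27, 0.35, 0.25} → pass.
Gri (methods 1·2): 0.38 vs {0.32, 0.27, 0.24, 0.18, 0.25, 0.35} → pass.
1 of 4 fail.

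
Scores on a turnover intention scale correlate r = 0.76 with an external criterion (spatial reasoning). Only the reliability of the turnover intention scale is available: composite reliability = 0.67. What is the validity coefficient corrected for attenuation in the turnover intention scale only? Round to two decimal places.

0.93

Single correction: r_c = r_obs / √r_xx = 0.76 / √0.67 = 0.76 / 0.8185 ≈ 0.93.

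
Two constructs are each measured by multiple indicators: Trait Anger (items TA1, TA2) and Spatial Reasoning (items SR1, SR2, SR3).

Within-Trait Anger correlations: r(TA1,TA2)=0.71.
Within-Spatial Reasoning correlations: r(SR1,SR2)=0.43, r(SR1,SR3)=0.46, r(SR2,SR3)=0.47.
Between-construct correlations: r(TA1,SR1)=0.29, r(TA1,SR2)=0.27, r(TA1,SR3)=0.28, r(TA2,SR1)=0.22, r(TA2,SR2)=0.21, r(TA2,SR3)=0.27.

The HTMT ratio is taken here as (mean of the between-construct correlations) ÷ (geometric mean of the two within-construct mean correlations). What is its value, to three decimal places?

Between-construct mean = 1.54/6 = 0.2567.
Mean within-TA = 0.71/1 = 0.7100; mean within-SR = 1.36/3 = 0.4533.
Geometric mean = √(0.7100 × 0.4533) = 0.5673.
HTMT = 0.2567 / 0.5673 = 0.452.

0.452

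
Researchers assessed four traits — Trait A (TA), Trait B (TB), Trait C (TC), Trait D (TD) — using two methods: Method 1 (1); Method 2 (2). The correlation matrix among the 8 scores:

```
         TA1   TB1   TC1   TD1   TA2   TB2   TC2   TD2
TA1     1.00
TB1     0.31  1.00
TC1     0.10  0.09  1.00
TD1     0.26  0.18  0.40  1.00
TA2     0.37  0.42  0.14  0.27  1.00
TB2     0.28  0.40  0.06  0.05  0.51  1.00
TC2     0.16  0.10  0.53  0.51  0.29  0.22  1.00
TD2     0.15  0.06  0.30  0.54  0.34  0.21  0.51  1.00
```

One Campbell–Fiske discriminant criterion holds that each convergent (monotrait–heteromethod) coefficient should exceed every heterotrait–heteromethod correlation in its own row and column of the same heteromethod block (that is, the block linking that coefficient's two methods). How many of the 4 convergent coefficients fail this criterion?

2

Checking each validity diagonal entry against its comparison values:
TA (methods 1·2): 0.37 vs {0.28, 0.42, 0.16, 0.14, 0.15, 0.27} → fail.
TB (methods 1·2): 0.40 vs {0.42, 0.28, 0.10, 0.06, 0.06, 0.05} → fail.
TC (methods 1·2): 0.53 vs {0.14, 0.16, 0.06, 0.10, 0.30, 0.51} → pass.
TD (methods 1·2): 0.54 vs {0.27, 0.15, 0.05, 0.06, 0.51, 0.30} → pass.
2 of 4 fail.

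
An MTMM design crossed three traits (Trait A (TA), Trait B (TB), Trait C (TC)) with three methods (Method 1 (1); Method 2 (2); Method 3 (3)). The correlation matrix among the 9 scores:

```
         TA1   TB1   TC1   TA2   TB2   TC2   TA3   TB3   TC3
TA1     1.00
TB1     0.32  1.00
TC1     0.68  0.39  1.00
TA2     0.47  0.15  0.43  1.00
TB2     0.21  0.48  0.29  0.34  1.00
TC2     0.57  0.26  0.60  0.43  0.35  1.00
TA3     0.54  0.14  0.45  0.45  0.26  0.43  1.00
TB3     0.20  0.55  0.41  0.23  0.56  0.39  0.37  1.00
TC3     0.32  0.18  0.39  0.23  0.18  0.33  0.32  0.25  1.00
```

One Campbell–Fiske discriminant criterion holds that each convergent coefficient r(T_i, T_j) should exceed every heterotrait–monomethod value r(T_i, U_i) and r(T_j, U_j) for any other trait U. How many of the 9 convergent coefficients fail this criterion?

Convergent coefficients and their comparison sets:
TA (methods 1·2): 0.47 vs {0.32, 0.34, 0.68, 0.43} → fail.
TA (methods 1·3): 0.54 vs {0.32, 0.37, 0.68, 0.32} → fail.
TA (methods 2·3): 0.45 vs {0.34, 0.37, 0.43, 0.32} → pass.
TB (methods 1·2): 0.48 vs {0.32, 0.34, 0.39, 0.35} → pass.
TB (methods 1·3): 0.55 vs {0.32, 0.37, 0.39, 0.25} → pass.
TB (methods 2·3): 0.56 vs {0.34, 0.37, 0.35, 0.25} → pass.
TC (methods 1·2): 0.60 vs {0.68, 0.43, 0.39, 0.35} → fail.
TC (methods 1·3): 0.39 vs {0.68, 0.32, 0.39, 0.25} → fail.
TC (methods 2·3): 0.33 vs {0.43, 0.32, 0.35, 0.25} → fail.
5 of 9 fail.

5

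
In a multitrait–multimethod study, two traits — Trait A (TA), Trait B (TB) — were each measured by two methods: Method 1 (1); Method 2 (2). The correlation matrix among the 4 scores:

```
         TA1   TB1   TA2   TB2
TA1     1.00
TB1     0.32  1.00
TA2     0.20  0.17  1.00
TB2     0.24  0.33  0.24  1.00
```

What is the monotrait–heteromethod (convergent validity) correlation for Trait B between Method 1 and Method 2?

0.33

Same trait (TB), different methods: r(TB1, TB2) = 0.33.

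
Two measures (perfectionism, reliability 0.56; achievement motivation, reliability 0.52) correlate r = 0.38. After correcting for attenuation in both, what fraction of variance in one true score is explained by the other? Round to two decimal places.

Disattenuated r = 0.38 / √(0.56 × 0.52) = 0.38 / 0.5396 = 0.7042.
Shared true-score variance = 0.7042² = 0.4959 ≈ 0.50.

0.50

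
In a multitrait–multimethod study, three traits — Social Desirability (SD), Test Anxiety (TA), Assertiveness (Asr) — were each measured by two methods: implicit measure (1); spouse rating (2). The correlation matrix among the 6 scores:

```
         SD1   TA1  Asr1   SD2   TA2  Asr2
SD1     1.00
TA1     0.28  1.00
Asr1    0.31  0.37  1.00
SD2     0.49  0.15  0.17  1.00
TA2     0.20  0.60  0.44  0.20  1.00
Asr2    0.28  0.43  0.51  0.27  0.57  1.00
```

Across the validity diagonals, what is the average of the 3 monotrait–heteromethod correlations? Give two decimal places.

Convergent values: 0.49, 0.60, 0.51; mean = 1.60/3 = 0.53.

0.53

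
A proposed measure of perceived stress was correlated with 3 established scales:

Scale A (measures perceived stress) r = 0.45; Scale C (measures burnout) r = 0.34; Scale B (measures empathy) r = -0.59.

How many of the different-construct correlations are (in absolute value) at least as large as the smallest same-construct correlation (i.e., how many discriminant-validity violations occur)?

Convergent (same construct = perceived stress): Scale A.
Smallest convergent = 0.45. Discriminant |r|: 0.34, 0.59; count ≥ 0.45 → 1.

1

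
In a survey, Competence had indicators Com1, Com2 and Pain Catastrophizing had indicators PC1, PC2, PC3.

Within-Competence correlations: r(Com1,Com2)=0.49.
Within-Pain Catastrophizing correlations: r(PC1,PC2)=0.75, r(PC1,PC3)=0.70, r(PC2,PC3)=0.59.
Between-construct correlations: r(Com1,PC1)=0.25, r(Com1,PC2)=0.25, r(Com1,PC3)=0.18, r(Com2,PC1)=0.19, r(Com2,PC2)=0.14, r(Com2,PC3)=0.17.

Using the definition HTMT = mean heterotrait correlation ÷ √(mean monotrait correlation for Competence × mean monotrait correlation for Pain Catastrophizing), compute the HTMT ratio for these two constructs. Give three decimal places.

Mean heterotrait r = 1.18/6 = 0.1967.
Mean within-Com = 0.49/1 = 0.4900; mean within-PC = 2.04/3 = 0.6800.
Geometric mean = √(0.4900 × 0.6800) = 0.5772.
HTMT = 0.1967 / 0.5772 = 0.341.

0.341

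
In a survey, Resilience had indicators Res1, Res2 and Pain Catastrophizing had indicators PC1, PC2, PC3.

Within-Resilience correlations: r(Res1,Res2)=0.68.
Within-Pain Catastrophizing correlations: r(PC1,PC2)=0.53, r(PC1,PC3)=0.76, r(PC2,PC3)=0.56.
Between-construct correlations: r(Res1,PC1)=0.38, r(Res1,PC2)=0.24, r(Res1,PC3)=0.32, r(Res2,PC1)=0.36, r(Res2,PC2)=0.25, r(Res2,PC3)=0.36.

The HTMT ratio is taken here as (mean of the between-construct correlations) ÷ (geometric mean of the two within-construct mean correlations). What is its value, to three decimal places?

0.492

Mean between = 1.91/6 = 0.3183.
Mean within-Res = 0.68/1 = 0.6800; mean within-PC = 1.85/3 = 0.6167.
Geometric mean = √(0.6800 × 0.6167) = 0.6476.
HTMT = 0.3183 / 0.6476 = 0.492.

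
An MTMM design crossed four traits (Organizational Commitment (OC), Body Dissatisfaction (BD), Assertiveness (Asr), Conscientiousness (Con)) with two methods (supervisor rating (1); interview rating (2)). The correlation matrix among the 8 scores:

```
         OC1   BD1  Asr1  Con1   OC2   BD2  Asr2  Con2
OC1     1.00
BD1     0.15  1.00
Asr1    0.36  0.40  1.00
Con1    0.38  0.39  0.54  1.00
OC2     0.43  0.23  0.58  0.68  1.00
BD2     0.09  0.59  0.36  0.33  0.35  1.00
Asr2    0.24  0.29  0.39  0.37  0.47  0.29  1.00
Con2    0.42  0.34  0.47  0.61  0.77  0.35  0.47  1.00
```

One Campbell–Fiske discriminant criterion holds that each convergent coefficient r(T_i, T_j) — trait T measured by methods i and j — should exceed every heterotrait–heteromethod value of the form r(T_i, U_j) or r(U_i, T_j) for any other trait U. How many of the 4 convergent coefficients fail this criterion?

Each convergent coefficient versus the relevant comparison correlations:
OC (methods 1·2): 0.43 vs {0.09, 0.23, 0.24, 0.58, 0.42, 0.68} → fail.
BD (methods 1·2): 0.59 vs {0.23, 0.09, 0.29, 0.36, 0.34, 0.33} → pass.
Asr (methods 1·2): 0.39 vs {0.58, 0.24, 0.36, 0.29, 0.47, 0.37} → fail.
Con (methods 1·2): 0.61 vs {0.68, 0.42, 0.33, 0.34, 0.37, 0.47} → fail.
3 of 4 fail.

3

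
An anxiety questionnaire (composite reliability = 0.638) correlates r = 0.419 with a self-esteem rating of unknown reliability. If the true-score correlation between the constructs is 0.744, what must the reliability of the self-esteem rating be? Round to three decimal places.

r_true = r_obs / √(r_xx · r_yy) ⇒ 0.744 = 0.419 / √(0.638 · r_yy).
√(0.638 · r_yy) = 0.419 / 0.744 = 0.5632; 0.638 · r_yy = 0.3172; r_yy = 0.3172 / 0.638 ≈ 0.497.

0.497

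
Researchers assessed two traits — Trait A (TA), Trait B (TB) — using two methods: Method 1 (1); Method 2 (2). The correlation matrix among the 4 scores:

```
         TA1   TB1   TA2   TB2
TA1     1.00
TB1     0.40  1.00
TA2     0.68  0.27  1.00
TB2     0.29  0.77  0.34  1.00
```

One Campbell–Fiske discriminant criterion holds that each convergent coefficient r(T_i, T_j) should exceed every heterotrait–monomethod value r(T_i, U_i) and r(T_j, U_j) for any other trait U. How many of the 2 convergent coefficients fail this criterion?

Convergent coefficients and their comparison sets:
TA (methods 1·2): 0.68 vs {0.40, 0.34} → pass.
TB (methods 1·2): 0.77 vs {0.40, 0.34} → pass.
0 of 2 fail.

0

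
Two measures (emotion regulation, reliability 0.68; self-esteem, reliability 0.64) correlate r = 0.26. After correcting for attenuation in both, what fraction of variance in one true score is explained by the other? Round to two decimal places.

0.16

Disattenuated r = 0.26 / √(0.68 × 0.64) = 0.26 / 0.6597 = 0.3941.
Shared true-score variance = 0.3941² = 0.1553 ≈ 0.16.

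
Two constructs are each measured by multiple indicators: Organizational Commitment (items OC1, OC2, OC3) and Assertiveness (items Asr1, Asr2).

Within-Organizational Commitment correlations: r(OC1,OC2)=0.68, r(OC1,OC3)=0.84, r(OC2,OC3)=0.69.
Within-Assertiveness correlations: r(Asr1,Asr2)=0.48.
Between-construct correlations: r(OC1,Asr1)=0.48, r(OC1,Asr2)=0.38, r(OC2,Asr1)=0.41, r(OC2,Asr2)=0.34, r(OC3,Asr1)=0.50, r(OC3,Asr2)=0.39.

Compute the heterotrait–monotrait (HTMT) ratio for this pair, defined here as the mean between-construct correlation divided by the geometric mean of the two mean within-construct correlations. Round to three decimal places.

0.701

Mean heterotrait r = 2.50/6 = 0.4167.
Mean within-OC = 2.21/3 = 0.7367; mean within-Asr = 0.48/1 = 0.4800.
Geometric mean = √(0.7367 × 0.4800) = 0.5947.
HTMT = 0.4167 / 0.5947 = 0.701.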